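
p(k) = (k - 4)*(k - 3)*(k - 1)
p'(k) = (k - 4)*(k - 3) + (k - 4)*(k - 1) + (k - 3)*(k - 1)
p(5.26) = 12.13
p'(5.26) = 17.84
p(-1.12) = -44.72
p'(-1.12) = 40.68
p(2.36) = 1.43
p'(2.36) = -2.05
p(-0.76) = -31.50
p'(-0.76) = 32.89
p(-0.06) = -13.17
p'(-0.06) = 19.97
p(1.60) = 2.02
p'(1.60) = 1.08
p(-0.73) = -30.52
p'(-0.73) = 32.28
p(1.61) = 2.03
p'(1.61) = 1.02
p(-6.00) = -630.00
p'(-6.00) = 223.00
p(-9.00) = -1560.00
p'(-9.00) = 406.00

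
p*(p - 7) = p^2 - 7*p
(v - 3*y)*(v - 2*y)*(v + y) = v^3 - 4*v^2*y + v*y^2 + 6*y^3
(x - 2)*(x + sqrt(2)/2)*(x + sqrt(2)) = x^3 - 2*x^2 + 3*sqrt(2)*x^2/2 - 3*sqrt(2)*x + x - 2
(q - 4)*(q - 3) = q^2 - 7*q + 12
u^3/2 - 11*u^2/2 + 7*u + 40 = (u/2 + 1)*(u - 8)*(u - 5)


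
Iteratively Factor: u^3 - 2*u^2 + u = (u - 1)*(u^2 - u) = u*(u - 1)*(u - 1)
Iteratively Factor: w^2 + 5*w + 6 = (w + 3)*(w + 2)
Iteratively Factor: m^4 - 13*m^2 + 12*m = (m)*(m^3 - 13*m + 12) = m*(m + 4)*(m^2 - 4*m + 3) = m*(m - 1)*(m + 4)*(m - 3)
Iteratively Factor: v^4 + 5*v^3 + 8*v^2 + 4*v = (v)*(v^3 + 5*v^2 + 8*v + 4) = v*(v + 2)*(v^2 + 3*v + 2) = v*(v + 1)*(v + 2)*(v + 2)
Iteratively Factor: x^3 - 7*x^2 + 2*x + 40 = (x - 4)*(x^2 - 3*x - 10) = (x - 4)*(x + 2)*(x - 5)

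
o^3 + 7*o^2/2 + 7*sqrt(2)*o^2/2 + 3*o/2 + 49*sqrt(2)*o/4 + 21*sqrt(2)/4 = (o + 1/2)*(o + 3)*(o + 7*sqrt(2)/2)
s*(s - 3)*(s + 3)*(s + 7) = s^4 + 7*s^3 - 9*s^2 - 63*s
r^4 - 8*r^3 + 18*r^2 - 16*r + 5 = (r - 5)*(r - 1)^3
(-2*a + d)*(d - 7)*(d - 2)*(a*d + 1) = -2*a^2*d^3 + 18*a^2*d^2 - 28*a^2*d + a*d^4 - 9*a*d^3 + 12*a*d^2 + 18*a*d - 28*a + d^3 - 9*d^2 + 14*d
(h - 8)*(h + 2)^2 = h^3 - 4*h^2 - 28*h - 32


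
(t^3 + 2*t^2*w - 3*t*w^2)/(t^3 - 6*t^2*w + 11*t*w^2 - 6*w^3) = t*(t + 3*w)/(t^2 - 5*t*w + 6*w^2)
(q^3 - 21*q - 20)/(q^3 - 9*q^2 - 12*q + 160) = (q + 1)/(q - 8)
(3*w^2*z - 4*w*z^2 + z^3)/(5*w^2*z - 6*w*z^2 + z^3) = (-3*w + z)/(-5*w + z)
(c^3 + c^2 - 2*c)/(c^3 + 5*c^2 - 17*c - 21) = c*(c^2 + c - 2)/(c^3 + 5*c^2 - 17*c - 21)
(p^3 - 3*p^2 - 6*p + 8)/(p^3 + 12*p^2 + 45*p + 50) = (p^2 - 5*p + 4)/(p^2 + 10*p + 25)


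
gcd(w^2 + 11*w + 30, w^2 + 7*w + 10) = w + 5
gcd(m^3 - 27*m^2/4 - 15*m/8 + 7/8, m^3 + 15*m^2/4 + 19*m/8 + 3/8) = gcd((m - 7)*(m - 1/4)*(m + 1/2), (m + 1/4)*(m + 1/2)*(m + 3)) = m + 1/2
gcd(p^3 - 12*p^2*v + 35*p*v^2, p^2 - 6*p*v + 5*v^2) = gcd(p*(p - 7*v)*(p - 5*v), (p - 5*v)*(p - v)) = p - 5*v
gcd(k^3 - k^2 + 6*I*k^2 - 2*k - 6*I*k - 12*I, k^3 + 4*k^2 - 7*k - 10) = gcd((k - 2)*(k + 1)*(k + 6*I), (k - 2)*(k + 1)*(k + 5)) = k^2 - k - 2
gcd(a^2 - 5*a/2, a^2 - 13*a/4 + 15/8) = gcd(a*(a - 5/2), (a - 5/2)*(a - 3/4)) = a - 5/2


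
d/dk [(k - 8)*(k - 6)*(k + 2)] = 3*k^2 - 24*k + 20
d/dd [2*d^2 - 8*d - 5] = 4*d - 8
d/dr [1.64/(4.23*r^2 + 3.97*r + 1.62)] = (-13.8744*r - 6.5108)/(4.23*r^2 + 3.97*r + 1.62)^2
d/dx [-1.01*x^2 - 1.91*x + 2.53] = -2.02*x - 1.91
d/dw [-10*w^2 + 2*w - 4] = 2 - 20*w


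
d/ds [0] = 0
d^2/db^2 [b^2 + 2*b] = 2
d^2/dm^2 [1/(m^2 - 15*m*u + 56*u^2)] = 2*(-m^2 + 15*m*u - 56*u^2 + (2*m - 15*u)^2)/(m^2 - 15*m*u + 56*u^2)^3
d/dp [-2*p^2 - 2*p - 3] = -4*p - 2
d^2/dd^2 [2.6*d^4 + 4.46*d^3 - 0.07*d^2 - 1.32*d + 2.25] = 31.2*d^2 + 26.76*d - 0.14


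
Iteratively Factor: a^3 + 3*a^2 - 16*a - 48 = (a + 3)*(a^2 - 16) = (a + 3)*(a + 4)*(a - 4)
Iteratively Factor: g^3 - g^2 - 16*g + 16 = (g - 4)*(g^2 + 3*g - 4) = (g - 4)*(g + 4)*(g - 1)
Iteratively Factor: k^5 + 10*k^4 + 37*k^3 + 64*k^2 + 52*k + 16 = (k + 2)*(k^4 + 8*k^3 + 21*k^2 + 22*k + 8) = (k + 2)*(k + 4)*(k^3 + 4*k^2 + 5*k + 2) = (k + 1)*(k + 2)*(k + 4)*(k^2 + 3*k + 2) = (k + 1)^2*(k + 2)*(k + 4)*(k + 2)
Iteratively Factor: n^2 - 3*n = (n)*(n - 3)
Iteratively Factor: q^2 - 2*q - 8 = (q + 2)*(q - 4)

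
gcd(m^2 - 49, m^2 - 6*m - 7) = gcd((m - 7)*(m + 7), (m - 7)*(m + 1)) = m - 7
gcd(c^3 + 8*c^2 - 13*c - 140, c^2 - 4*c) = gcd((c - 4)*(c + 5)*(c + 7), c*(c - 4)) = c - 4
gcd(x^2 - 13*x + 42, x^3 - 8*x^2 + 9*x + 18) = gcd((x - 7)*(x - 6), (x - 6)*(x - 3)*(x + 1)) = x - 6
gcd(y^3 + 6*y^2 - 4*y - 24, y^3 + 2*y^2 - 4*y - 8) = y^2 - 4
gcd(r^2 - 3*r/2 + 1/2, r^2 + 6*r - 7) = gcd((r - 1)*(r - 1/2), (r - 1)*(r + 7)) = r - 1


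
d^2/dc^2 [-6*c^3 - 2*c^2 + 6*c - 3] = -36*c - 4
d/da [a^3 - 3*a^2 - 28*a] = 3*a^2 - 6*a - 28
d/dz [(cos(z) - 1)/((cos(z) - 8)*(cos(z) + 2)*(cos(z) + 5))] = 2*(cos(z)^3 - 2*cos(z)^2 + cos(z) + 63)*sin(z)/((cos(z) - 8)^2*(cos(z) + 2)^2*(cos(z) + 5)^2)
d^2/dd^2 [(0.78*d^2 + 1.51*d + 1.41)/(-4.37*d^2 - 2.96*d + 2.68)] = (-37.493726*d^3 - 216.370062*d^2 - 215.538888*d - 92.896024)/(83.453453*d^6 + 169.580472*d^5 - 38.6745*d^4 - 182.06368*d^3 + 23.718*d^2 + 63.779712*d - 19.248832)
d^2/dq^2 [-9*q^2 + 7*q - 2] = -18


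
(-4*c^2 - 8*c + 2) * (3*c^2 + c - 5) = -12*c^4 - 28*c^3 + 18*c^2 + 42*c - 10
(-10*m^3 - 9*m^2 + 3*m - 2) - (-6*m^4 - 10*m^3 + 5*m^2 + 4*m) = 6*m^4 - 14*m^2 - m - 2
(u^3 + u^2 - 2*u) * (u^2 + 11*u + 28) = u^5 + 12*u^4 + 37*u^3 + 6*u^2 - 56*u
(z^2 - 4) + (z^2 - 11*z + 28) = 2*z^2 - 11*z + 24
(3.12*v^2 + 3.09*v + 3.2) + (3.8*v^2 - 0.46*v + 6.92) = 6.92*v^2 + 2.63*v + 10.12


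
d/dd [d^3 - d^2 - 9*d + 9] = 3*d^2 - 2*d - 9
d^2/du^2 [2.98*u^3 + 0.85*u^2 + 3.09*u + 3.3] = 17.88*u + 1.7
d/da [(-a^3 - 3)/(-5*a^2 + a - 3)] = (3*a^2*(5*a^2 - a + 3) - (10*a - 1)*(a^3 + 3))/(5*a^2 - a + 3)^2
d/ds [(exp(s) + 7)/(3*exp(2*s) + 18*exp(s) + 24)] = (-2*(exp(s) + 3)*(exp(s) + 7) + exp(2*s) + 6*exp(s) + 8)*exp(s)/(3*(exp(2*s) + 6*exp(s) + 8)^2)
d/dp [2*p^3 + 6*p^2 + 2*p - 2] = 6*p^2 + 12*p + 2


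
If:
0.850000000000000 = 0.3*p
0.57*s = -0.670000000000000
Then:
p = 2.83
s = -1.18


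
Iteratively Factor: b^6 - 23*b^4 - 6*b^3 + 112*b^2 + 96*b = (b + 4)*(b^5 - 4*b^4 - 7*b^3 + 22*b^2 + 24*b) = (b - 4)*(b + 4)*(b^4 - 7*b^2 - 6*b) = (b - 4)*(b - 3)*(b + 4)*(b^3 + 3*b^2 + 2*b) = (b - 4)*(b - 3)*(b + 1)*(b + 4)*(b^2 + 2*b) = (b - 4)*(b - 3)*(b + 1)*(b + 2)*(b + 4)*(b)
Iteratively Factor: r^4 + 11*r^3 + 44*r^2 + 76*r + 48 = (r + 4)*(r^3 + 7*r^2 + 16*r + 12) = (r + 3)*(r + 4)*(r^2 + 4*r + 4) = (r + 2)*(r + 3)*(r + 4)*(r + 2)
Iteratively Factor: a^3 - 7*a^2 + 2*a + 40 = (a - 5)*(a^2 - 2*a - 8) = (a - 5)*(a - 4)*(a + 2)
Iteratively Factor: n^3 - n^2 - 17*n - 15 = (n + 3)*(n^2 - 4*n - 5) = (n + 1)*(n + 3)*(n - 5)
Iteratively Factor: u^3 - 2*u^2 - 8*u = (u - 4)*(u^2 + 2*u) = u*(u - 4)*(u + 2)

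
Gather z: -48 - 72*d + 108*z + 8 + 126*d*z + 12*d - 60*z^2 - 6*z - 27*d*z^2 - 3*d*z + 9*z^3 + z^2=-60*d + 9*z^3 + z^2*(-27*d - 59) + z*(123*d + 102) - 40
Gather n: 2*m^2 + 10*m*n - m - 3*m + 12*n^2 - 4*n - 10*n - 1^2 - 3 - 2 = 2*m^2 - 4*m + 12*n^2 + n*(10*m - 14) - 6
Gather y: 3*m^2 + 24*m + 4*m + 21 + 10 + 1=3*m^2 + 28*m + 32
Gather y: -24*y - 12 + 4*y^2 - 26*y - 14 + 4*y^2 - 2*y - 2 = 8*y^2 - 52*y - 28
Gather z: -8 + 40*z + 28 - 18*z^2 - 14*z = -18*z^2 + 26*z + 20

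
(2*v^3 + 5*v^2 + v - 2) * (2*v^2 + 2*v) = 4*v^5 + 14*v^4 + 12*v^3 - 2*v^2 - 4*v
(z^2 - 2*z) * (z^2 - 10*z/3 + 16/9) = z^4 - 16*z^3/3 + 76*z^2/9 - 32*z/9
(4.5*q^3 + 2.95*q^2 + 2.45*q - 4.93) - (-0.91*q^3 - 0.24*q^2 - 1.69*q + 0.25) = 5.41*q^3 + 3.19*q^2 + 4.14*q - 5.18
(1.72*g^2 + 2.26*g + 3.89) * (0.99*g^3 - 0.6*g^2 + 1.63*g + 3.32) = 1.7028*g^5 + 1.2054*g^4 + 5.2987*g^3 + 7.0602*g^2 + 13.8439*g + 12.9148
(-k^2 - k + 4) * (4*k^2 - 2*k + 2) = -4*k^4 - 2*k^3 + 16*k^2 - 10*k + 8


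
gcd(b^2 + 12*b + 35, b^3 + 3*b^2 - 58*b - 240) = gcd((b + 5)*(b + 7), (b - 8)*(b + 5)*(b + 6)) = b + 5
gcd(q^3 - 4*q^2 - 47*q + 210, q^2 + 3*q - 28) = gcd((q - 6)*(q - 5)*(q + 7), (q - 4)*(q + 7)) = q + 7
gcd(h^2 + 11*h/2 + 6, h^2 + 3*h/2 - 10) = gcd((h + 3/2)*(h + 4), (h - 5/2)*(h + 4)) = h + 4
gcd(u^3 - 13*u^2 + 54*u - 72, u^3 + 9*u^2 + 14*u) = 1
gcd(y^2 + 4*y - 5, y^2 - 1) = y - 1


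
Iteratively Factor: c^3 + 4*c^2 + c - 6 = (c - 1)*(c^2 + 5*c + 6) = (c - 1)*(c + 3)*(c + 2)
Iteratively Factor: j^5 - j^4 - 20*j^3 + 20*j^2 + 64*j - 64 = (j - 1)*(j^4 - 20*j^2 + 64) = (j - 4)*(j - 1)*(j^3 + 4*j^2 - 4*j - 16) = (j - 4)*(j - 1)*(j + 4)*(j^2 - 4) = (j - 4)*(j - 2)*(j - 1)*(j + 4)*(j + 2)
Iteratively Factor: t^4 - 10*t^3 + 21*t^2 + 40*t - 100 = (t - 2)*(t^3 - 8*t^2 + 5*t + 50) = (t - 5)*(t - 2)*(t^2 - 3*t - 10) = (t - 5)*(t - 2)*(t + 2)*(t - 5)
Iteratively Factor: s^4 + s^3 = (s)*(s^3 + s^2) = s^2*(s^2 + s) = s^2*(s + 1)*(s)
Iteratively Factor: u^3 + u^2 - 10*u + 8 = (u + 4)*(u^2 - 3*u + 2) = (u - 1)*(u + 4)*(u - 2)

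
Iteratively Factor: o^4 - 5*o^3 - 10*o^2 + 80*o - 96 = (o + 4)*(o^3 - 9*o^2 + 26*o - 24) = (o - 2)*(o + 4)*(o^2 - 7*o + 12) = (o - 4)*(o - 2)*(o + 4)*(o - 3)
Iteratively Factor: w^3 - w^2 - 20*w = (w + 4)*(w^2 - 5*w) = w*(w + 4)*(w - 5)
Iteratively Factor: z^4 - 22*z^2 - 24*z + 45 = (z + 3)*(z^3 - 3*z^2 - 13*z + 15) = (z - 1)*(z + 3)*(z^2 - 2*z - 15) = (z - 1)*(z + 3)^2*(z - 5)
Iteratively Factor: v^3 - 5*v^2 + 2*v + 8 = (v + 1)*(v^2 - 6*v + 8) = (v - 2)*(v + 1)*(v - 4)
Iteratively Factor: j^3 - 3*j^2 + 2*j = (j - 2)*(j^2 - j) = (j - 2)*(j - 1)*(j)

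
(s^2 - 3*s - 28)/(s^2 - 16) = (s - 7)/(s - 4)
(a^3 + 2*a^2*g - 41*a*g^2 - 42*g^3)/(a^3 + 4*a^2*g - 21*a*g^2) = (a^2 - 5*a*g - 6*g^2)/(a*(a - 3*g))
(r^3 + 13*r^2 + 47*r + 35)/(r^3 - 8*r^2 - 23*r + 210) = (r^2 + 8*r + 7)/(r^2 - 13*r + 42)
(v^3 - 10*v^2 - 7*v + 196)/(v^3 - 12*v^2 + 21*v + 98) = (v + 4)/(v + 2)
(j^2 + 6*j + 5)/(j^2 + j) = (j + 5)/j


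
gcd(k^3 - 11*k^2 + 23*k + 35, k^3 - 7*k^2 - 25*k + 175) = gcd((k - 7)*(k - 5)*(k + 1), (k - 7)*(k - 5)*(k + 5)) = k^2 - 12*k + 35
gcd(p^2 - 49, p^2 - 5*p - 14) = p - 7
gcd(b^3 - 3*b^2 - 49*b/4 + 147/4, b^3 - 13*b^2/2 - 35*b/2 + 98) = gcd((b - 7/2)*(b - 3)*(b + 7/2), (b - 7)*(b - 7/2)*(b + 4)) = b - 7/2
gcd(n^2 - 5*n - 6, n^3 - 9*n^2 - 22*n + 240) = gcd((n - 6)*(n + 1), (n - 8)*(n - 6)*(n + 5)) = n - 6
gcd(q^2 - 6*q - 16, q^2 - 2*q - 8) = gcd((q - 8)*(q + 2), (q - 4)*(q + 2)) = q + 2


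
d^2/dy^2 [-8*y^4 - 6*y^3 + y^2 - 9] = -96*y^2 - 36*y + 2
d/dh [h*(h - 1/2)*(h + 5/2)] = 3*h^2 + 4*h - 5/4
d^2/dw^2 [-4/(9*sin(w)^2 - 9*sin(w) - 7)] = 36*(-36*sin(w)^4 + 27*sin(w)^3 + 17*sin(w)^2 - 47*sin(w) + 32)/(-9*sin(w)^2 + 9*sin(w) + 7)^3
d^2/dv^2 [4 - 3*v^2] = -6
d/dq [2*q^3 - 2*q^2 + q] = 6*q^2 - 4*q + 1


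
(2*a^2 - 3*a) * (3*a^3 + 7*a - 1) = 6*a^5 - 9*a^4 + 14*a^3 - 23*a^2 + 3*a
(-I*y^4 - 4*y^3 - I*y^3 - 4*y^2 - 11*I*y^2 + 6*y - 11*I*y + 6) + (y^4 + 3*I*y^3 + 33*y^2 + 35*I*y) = y^4 - I*y^4 - 4*y^3 + 2*I*y^3 + 29*y^2 - 11*I*y^2 + 6*y + 24*I*y + 6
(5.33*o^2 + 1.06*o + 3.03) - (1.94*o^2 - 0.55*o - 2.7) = 3.39*o^2 + 1.61*o + 5.73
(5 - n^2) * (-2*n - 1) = 2*n^3 + n^2 - 10*n - 5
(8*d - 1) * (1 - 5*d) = -40*d^2 + 13*d - 1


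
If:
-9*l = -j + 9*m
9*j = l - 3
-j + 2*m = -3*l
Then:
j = -27/74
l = -21/74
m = 9/37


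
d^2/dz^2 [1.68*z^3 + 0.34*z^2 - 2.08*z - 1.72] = 10.08*z + 0.68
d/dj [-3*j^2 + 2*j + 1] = 2 - 6*j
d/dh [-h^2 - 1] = -2*h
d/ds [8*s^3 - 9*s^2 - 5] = 6*s*(4*s - 3)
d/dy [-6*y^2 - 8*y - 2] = -12*y - 8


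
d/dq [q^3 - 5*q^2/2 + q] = 3*q^2 - 5*q + 1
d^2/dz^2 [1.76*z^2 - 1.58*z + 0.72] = 3.52000000000000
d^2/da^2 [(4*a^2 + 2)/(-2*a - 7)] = -408/(8*a^3 + 84*a^2 + 294*a + 343)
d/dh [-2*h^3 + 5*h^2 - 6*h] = -6*h^2 + 10*h - 6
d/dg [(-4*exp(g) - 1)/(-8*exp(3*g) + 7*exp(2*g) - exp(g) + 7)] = (-(4*exp(g) + 1)*(24*exp(2*g) - 14*exp(g) + 1) + 32*exp(3*g) - 28*exp(2*g) + 4*exp(g) - 28)*exp(g)/(8*exp(3*g) - 7*exp(2*g) + exp(g) - 7)^2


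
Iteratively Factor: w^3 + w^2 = (w)*(w^2 + w) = w*(w + 1)*(w)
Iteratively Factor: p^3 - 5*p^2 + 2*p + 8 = (p - 2)*(p^2 - 3*p - 4) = (p - 4)*(p - 2)*(p + 1)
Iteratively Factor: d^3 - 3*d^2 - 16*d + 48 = (d - 4)*(d^2 + d - 12) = (d - 4)*(d + 4)*(d - 3)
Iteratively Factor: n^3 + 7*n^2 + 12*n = (n + 3)*(n^2 + 4*n) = (n + 3)*(n + 4)*(n)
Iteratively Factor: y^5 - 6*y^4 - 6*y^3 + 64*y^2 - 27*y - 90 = (y - 2)*(y^4 - 4*y^3 - 14*y^2 + 36*y + 45) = (y - 2)*(y + 1)*(y^3 - 5*y^2 - 9*y + 45) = (y - 3)*(y - 2)*(y + 1)*(y^2 - 2*y - 15) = (y - 5)*(y - 3)*(y - 2)*(y + 1)*(y + 3)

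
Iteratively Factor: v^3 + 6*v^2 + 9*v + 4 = (v + 1)*(v^2 + 5*v + 4) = (v + 1)*(v + 4)*(v + 1)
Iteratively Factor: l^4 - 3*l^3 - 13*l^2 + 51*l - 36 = (l + 4)*(l^3 - 7*l^2 + 15*l - 9) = (l - 1)*(l + 4)*(l^2 - 6*l + 9) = (l - 3)*(l - 1)*(l + 4)*(l - 3)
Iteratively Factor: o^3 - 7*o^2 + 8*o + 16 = (o + 1)*(o^2 - 8*o + 16) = (o - 4)*(o + 1)*(o - 4)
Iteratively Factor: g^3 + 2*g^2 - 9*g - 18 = (g - 3)*(g^2 + 5*g + 6) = (g - 3)*(g + 3)*(g + 2)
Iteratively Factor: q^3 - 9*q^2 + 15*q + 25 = (q - 5)*(q^2 - 4*q - 5) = (q - 5)*(q + 1)*(q - 5)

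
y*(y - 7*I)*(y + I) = y^3 - 6*I*y^2 + 7*y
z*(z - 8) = z^2 - 8*z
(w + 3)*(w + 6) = w^2 + 9*w + 18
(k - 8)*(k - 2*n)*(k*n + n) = k^3*n - 2*k^2*n^2 - 7*k^2*n + 14*k*n^2 - 8*k*n + 16*n^2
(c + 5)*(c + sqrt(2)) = c^2 + sqrt(2)*c + 5*c + 5*sqrt(2)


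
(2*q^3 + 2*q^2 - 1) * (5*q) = 10*q^4 + 10*q^3 - 5*q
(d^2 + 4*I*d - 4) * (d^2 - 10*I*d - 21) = d^4 - 6*I*d^3 + 15*d^2 - 44*I*d + 84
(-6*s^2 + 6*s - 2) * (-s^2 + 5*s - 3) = 6*s^4 - 36*s^3 + 50*s^2 - 28*s + 6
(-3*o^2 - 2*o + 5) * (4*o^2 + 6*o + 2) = -12*o^4 - 26*o^3 + 2*o^2 + 26*o + 10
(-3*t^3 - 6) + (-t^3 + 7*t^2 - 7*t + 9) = -4*t^3 + 7*t^2 - 7*t + 3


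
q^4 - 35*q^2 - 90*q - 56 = (q - 7)*(q + 1)*(q + 2)*(q + 4)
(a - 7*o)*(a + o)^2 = a^3 - 5*a^2*o - 13*a*o^2 - 7*o^3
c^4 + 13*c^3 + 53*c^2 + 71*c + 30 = (c + 1)^2*(c + 5)*(c + 6)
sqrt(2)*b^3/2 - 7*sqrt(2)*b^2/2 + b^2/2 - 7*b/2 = b*(b - 7)*(sqrt(2)*b/2 + 1/2)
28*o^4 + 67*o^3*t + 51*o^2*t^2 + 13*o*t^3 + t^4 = (o + t)^2*(4*o + t)*(7*o + t)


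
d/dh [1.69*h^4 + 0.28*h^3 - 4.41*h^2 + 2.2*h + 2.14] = 6.76*h^3 + 0.84*h^2 - 8.82*h + 2.2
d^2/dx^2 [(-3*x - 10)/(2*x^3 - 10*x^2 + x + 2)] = 2*(-(3*x + 10)*(6*x^2 - 20*x + 1)^2 + (18*x^2 - 60*x + 2*(3*x - 5)*(3*x + 10) + 3)*(2*x^3 - 10*x^2 + x + 2))/(2*x^3 - 10*x^2 + x + 2)^3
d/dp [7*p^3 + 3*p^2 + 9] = 3*p*(7*p + 2)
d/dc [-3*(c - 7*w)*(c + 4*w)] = -6*c + 9*w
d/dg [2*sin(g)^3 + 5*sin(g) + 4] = (6*sin(g)^2 + 5)*cos(g)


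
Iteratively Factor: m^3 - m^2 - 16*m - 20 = (m - 5)*(m^2 + 4*m + 4) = (m - 5)*(m + 2)*(m + 2)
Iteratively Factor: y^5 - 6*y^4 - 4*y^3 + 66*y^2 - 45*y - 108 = (y - 3)*(y^4 - 3*y^3 - 13*y^2 + 27*y + 36) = (y - 4)*(y - 3)*(y^3 + y^2 - 9*y - 9) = (y - 4)*(y - 3)*(y + 3)*(y^2 - 2*y - 3) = (y - 4)*(y - 3)^2*(y + 3)*(y + 1)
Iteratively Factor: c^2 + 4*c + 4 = (c + 2)*(c + 2)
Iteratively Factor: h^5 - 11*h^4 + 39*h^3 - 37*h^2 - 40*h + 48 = (h - 4)*(h^4 - 7*h^3 + 11*h^2 + 7*h - 12) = (h - 4)*(h - 1)*(h^3 - 6*h^2 + 5*h + 12) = (h - 4)^2*(h - 1)*(h^2 - 2*h - 3) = (h - 4)^2*(h - 3)*(h - 1)*(h + 1)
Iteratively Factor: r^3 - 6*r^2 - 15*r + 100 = (r - 5)*(r^2 - r - 20) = (r - 5)*(r + 4)*(r - 5)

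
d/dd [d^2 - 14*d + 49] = 2*d - 14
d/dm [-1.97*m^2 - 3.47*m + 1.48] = -3.94*m - 3.47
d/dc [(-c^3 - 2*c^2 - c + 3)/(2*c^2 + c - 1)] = (-2*c^4 - 2*c^3 + 3*c^2 - 8*c - 2)/(4*c^4 + 4*c^3 - 3*c^2 - 2*c + 1)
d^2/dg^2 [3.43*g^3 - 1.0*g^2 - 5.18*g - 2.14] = 20.58*g - 2.0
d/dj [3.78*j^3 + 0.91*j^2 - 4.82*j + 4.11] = 11.34*j^2 + 1.82*j - 4.82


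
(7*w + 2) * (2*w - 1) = 14*w^2 - 3*w - 2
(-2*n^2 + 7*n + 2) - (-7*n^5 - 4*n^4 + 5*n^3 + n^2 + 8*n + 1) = 7*n^5 + 4*n^4 - 5*n^3 - 3*n^2 - n + 1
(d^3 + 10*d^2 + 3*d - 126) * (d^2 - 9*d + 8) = d^5 + d^4 - 79*d^3 - 73*d^2 + 1158*d - 1008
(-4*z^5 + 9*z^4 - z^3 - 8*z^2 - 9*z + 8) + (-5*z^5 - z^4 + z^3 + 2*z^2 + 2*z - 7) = -9*z^5 + 8*z^4 - 6*z^2 - 7*z + 1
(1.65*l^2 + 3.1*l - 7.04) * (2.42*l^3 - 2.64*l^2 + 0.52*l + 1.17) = 3.993*l^5 + 3.146*l^4 - 24.3628*l^3 + 22.1281*l^2 - 0.0338000000000003*l - 8.2368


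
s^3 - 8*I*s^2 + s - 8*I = (s - 8*I)*(s - I)*(s + I)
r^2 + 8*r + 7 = (r + 1)*(r + 7)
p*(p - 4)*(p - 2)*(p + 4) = p^4 - 2*p^3 - 16*p^2 + 32*p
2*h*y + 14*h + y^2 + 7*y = (2*h + y)*(y + 7)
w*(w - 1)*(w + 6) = w^3 + 5*w^2 - 6*w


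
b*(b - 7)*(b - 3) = b^3 - 10*b^2 + 21*b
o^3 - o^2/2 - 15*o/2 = o*(o - 3)*(o + 5/2)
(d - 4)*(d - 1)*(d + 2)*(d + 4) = d^4 + d^3 - 18*d^2 - 16*d + 32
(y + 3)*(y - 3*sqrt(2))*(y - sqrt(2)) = y^3 - 4*sqrt(2)*y^2 + 3*y^2 - 12*sqrt(2)*y + 6*y + 18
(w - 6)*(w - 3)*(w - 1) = w^3 - 10*w^2 + 27*w - 18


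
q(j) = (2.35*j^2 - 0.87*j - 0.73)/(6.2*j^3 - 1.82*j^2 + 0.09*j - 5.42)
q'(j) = (4.7*j - 0.87)/(6.2*j^3 - 1.82*j^2 + 0.09*j - 5.42) + (-18.6*j^2 + 3.64*j - 0.09)*(2.35*j^2 - 0.87*j - 0.73)/(6.2*j^3 - 1.82*j^2 + 0.09*j - 5.42)^2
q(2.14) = 0.17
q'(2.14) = -0.09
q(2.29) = 0.16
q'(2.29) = -0.07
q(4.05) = 0.09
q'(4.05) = -0.02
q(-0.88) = -0.17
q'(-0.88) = 0.18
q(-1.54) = -0.19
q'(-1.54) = -0.04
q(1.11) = 1.31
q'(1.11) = -22.33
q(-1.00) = -0.18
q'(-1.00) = 0.11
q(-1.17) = -0.20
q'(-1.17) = 0.03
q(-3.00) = -0.12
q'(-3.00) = -0.04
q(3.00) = 0.12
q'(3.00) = -0.04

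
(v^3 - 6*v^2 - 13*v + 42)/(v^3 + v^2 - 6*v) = (v - 7)/v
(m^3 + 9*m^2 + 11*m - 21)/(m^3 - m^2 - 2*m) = (-m^3 - 9*m^2 - 11*m + 21)/(m*(-m^2 + m + 2))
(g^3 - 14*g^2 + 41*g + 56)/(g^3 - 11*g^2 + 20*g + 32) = (g - 7)/(g - 4)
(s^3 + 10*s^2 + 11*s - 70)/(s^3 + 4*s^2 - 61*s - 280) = (s - 2)/(s - 8)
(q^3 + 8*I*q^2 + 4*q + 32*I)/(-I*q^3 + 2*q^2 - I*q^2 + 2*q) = (I*q^2 - 6*q + 16*I)/(q*(q + 1))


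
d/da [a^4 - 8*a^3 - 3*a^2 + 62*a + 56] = 4*a^3 - 24*a^2 - 6*a + 62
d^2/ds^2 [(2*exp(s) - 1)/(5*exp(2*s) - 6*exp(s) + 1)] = (50*exp(4*s) - 40*exp(3*s) + 30*exp(2*s) - 4*exp(s) - 4)*exp(s)/(125*exp(6*s) - 450*exp(5*s) + 615*exp(4*s) - 396*exp(3*s) + 123*exp(2*s) - 18*exp(s) + 1)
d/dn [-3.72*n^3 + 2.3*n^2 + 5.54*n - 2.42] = -11.16*n^2 + 4.6*n + 5.54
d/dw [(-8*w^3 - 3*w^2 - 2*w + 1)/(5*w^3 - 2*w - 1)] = (15*w^4 + 52*w^3 + 15*w^2 + 6*w + 4)/(25*w^6 - 20*w^4 - 10*w^3 + 4*w^2 + 4*w + 1)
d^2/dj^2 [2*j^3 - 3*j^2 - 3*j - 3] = 12*j - 6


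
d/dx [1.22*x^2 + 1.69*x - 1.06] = 2.44*x + 1.69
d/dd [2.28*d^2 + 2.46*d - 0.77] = 4.56*d + 2.46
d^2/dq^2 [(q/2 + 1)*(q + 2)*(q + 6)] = 3*q + 10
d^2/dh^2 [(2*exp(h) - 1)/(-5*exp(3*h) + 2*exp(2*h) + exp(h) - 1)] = (-200*exp(6*h) + 285*exp(5*h) - 158*exp(4*h) + 140*exp(3*h) - 63*exp(2*h) + 7*exp(h) - 1)*exp(h)/(125*exp(9*h) - 150*exp(8*h) - 15*exp(7*h) + 127*exp(6*h) - 57*exp(5*h) - 24*exp(4*h) + 26*exp(3*h) - 3*exp(2*h) - 3*exp(h) + 1)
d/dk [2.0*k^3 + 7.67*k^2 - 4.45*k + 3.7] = 6.0*k^2 + 15.34*k - 4.45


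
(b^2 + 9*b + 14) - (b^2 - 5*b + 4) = 14*b + 10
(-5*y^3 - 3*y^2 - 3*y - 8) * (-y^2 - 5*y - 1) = 5*y^5 + 28*y^4 + 23*y^3 + 26*y^2 + 43*y + 8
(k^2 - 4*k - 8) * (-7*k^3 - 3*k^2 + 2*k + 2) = -7*k^5 + 25*k^4 + 70*k^3 + 18*k^2 - 24*k - 16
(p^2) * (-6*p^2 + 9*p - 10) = -6*p^4 + 9*p^3 - 10*p^2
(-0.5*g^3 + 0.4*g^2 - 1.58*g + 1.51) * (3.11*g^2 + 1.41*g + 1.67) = -1.555*g^5 + 0.539*g^4 - 5.1848*g^3 + 3.1363*g^2 - 0.5095*g + 2.5217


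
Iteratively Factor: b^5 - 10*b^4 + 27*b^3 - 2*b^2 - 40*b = (b + 1)*(b^4 - 11*b^3 + 38*b^2 - 40*b) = (b - 2)*(b + 1)*(b^3 - 9*b^2 + 20*b) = b*(b - 2)*(b + 1)*(b^2 - 9*b + 20) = b*(b - 5)*(b - 2)*(b + 1)*(b - 4)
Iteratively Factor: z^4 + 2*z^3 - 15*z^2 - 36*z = (z - 4)*(z^3 + 6*z^2 + 9*z) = (z - 4)*(z + 3)*(z^2 + 3*z) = z*(z - 4)*(z + 3)*(z + 3)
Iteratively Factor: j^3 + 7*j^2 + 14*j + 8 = (j + 4)*(j^2 + 3*j + 2) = (j + 1)*(j + 4)*(j + 2)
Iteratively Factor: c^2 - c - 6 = (c - 3)*(c + 2)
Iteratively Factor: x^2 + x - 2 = (x + 2)*(x - 1)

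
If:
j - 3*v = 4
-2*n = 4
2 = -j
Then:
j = -2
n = -2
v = -2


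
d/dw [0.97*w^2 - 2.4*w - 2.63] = 1.94*w - 2.4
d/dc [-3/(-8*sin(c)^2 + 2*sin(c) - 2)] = 3*(1 - 8*sin(c))*cos(c)/(2*(4*sin(c)^2 - sin(c) + 1)^2)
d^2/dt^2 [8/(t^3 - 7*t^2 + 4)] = 16*(t^2*(3*t - 14)^2 + (7 - 3*t)*(t^3 - 7*t^2 + 4))/(t^3 - 7*t^2 + 4)^3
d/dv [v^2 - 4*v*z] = 2*v - 4*z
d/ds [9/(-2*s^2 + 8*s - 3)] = 36*(s - 2)/(2*s^2 - 8*s + 3)^2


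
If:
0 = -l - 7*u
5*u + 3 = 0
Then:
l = 21/5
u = -3/5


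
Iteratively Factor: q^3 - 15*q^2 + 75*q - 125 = (q - 5)*(q^2 - 10*q + 25) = (q - 5)^2*(q - 5)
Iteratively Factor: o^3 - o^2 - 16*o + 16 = (o - 1)*(o^2 - 16) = (o - 1)*(o + 4)*(o - 4)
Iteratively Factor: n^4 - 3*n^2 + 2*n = (n + 2)*(n^3 - 2*n^2 + n) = (n - 1)*(n + 2)*(n^2 - n) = n*(n - 1)*(n + 2)*(n - 1)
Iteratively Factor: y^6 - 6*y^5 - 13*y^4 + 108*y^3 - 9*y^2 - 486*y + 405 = (y - 3)*(y^5 - 3*y^4 - 22*y^3 + 42*y^2 + 117*y - 135) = (y - 3)*(y + 3)*(y^4 - 6*y^3 - 4*y^2 + 54*y - 45) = (y - 5)*(y - 3)*(y + 3)*(y^3 - y^2 - 9*y + 9) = (y - 5)*(y - 3)*(y + 3)^2*(y^2 - 4*y + 3) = (y - 5)*(y - 3)^2*(y + 3)^2*(y - 1)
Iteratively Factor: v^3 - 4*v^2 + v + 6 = (v - 3)*(v^2 - v - 2) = (v - 3)*(v - 2)*(v + 1)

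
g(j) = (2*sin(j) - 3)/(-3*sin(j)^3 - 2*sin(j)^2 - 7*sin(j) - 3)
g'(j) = (2*sin(j) - 3)*(9*sin(j)^2*cos(j) + 4*sin(j)*cos(j) + 7*cos(j))/(-3*sin(j)^3 - 2*sin(j)^2 - 7*sin(j) - 3)^2 + 2*cos(j)/(-3*sin(j)^3 - 2*sin(j)^2 - 7*sin(j) - 3)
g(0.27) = 0.49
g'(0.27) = -1.19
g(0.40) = 0.36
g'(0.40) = -0.82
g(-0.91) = -1.66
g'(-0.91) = -3.05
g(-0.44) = 25.77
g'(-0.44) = -1093.33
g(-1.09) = -1.28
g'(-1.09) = -1.43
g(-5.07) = 0.08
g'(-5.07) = -0.09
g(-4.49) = 0.07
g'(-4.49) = 0.05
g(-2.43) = -2.77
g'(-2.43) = 10.14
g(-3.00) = 1.61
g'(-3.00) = 6.12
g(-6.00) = 0.47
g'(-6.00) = -1.14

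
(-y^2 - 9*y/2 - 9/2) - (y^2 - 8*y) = -2*y^2 + 7*y/2 - 9/2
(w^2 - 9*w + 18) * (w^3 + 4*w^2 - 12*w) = w^5 - 5*w^4 - 30*w^3 + 180*w^2 - 216*w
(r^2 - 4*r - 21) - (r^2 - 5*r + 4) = r - 25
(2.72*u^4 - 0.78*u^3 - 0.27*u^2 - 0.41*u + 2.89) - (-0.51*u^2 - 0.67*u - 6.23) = 2.72*u^4 - 0.78*u^3 + 0.24*u^2 + 0.26*u + 9.12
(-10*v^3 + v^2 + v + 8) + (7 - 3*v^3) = -13*v^3 + v^2 + v + 15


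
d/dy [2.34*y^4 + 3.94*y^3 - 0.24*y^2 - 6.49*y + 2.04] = 9.36*y^3 + 11.82*y^2 - 0.48*y - 6.49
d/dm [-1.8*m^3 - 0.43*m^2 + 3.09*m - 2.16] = -5.4*m^2 - 0.86*m + 3.09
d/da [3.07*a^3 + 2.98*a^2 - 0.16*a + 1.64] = 9.21*a^2 + 5.96*a - 0.16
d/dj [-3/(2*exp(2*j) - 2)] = 3/(4*sinh(j)^2)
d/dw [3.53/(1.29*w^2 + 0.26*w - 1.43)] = (-9.1074*w - 0.9178)/(1.29*w^2 + 0.26*w - 1.43)^2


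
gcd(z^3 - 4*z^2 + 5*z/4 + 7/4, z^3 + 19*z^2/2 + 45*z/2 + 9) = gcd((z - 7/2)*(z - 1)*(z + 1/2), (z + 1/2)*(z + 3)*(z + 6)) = z + 1/2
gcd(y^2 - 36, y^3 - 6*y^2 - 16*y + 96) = y - 6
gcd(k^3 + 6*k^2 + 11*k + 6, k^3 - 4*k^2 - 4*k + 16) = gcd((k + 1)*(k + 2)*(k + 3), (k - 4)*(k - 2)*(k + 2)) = k + 2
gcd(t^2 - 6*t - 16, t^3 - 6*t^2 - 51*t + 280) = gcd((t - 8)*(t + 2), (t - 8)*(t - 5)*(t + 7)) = t - 8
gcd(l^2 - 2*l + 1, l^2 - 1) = l - 1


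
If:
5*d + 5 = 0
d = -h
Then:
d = -1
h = 1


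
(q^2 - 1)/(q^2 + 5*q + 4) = (q - 1)/(q + 4)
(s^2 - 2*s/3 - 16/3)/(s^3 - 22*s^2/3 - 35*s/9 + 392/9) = 3*(s + 2)/(3*s^2 - 14*s - 49)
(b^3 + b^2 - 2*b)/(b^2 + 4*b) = (b^2 + b - 2)/(b + 4)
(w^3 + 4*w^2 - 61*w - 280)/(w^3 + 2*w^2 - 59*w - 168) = (w + 5)/(w + 3)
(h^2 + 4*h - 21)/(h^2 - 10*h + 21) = (h + 7)/(h - 7)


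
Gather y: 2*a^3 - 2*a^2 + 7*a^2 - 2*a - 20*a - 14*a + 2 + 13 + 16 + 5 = 2*a^3 + 5*a^2 - 36*a + 36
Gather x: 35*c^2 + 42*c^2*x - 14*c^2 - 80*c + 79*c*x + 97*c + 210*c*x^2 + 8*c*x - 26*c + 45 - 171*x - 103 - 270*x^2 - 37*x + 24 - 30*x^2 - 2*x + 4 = 21*c^2 - 9*c + x^2*(210*c - 300) + x*(42*c^2 + 87*c - 210) - 30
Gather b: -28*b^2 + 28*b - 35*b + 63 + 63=-28*b^2 - 7*b + 126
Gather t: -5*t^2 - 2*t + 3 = -5*t^2 - 2*t + 3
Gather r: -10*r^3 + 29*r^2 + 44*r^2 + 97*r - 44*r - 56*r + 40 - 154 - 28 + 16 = -10*r^3 + 73*r^2 - 3*r - 126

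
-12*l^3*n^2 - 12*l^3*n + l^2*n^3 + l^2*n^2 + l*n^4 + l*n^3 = n*(-3*l + n)*(4*l + n)*(l*n + l)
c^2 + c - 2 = (c - 1)*(c + 2)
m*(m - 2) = m^2 - 2*m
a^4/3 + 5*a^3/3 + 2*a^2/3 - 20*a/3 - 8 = (a/3 + 1)*(a - 2)*(a + 2)^2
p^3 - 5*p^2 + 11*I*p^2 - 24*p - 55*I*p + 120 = (p - 5)*(p + 3*I)*(p + 8*I)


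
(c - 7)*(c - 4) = c^2 - 11*c + 28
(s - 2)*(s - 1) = s^2 - 3*s + 2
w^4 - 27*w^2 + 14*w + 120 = (w - 4)*(w - 3)*(w + 2)*(w + 5)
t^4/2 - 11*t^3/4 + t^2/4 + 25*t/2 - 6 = (t/2 + 1)*(t - 4)*(t - 3)*(t - 1/2)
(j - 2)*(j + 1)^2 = j^3 - 3*j - 2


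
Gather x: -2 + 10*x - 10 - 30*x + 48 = 36 - 20*x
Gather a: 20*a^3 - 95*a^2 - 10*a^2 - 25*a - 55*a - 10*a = 20*a^3 - 105*a^2 - 90*a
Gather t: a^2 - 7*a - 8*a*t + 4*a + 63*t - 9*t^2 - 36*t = a^2 - 3*a - 9*t^2 + t*(27 - 8*a)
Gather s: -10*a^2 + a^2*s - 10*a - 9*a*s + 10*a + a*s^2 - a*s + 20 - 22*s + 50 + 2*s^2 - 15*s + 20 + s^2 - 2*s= -10*a^2 + s^2*(a + 3) + s*(a^2 - 10*a - 39) + 90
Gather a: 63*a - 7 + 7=63*a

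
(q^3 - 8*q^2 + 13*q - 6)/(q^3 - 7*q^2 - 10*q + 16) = (q^2 - 7*q + 6)/(q^2 - 6*q - 16)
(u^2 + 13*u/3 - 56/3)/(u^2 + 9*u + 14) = (u - 8/3)/(u + 2)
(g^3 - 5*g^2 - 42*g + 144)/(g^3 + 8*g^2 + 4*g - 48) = (g^2 - 11*g + 24)/(g^2 + 2*g - 8)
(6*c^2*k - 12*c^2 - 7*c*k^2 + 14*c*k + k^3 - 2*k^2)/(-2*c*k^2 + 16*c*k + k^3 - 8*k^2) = (-6*c^2*k + 12*c^2 + 7*c*k^2 - 14*c*k - k^3 + 2*k^2)/(k*(2*c*k - 16*c - k^2 + 8*k))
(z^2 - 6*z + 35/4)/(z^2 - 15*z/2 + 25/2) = (z - 7/2)/(z - 5)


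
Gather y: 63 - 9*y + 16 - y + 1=80 - 10*y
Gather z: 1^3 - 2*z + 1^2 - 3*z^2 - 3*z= -3*z^2 - 5*z + 2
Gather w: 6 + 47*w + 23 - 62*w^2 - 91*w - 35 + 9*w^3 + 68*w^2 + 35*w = 9*w^3 + 6*w^2 - 9*w - 6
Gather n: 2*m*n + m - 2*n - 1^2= m + n*(2*m - 2) - 1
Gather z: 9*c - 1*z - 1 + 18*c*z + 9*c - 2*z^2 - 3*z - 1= 18*c - 2*z^2 + z*(18*c - 4) - 2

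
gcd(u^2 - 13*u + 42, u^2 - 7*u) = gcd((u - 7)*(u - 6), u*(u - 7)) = u - 7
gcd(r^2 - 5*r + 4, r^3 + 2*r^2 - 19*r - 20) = r - 4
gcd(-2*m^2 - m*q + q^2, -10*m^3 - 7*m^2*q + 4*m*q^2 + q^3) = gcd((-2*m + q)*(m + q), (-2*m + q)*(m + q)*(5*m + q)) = -2*m^2 - m*q + q^2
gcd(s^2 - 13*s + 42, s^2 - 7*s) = s - 7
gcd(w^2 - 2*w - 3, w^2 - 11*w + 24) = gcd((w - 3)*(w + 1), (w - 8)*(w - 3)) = w - 3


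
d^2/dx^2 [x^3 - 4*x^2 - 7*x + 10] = 6*x - 8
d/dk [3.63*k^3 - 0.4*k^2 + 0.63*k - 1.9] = 10.89*k^2 - 0.8*k + 0.63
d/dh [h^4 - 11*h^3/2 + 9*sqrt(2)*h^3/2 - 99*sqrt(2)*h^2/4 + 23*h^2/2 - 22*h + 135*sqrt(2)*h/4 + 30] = 4*h^3 - 33*h^2/2 + 27*sqrt(2)*h^2/2 - 99*sqrt(2)*h/2 + 23*h - 22 + 135*sqrt(2)/4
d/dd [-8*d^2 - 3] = -16*d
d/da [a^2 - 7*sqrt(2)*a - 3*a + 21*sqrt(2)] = 2*a - 7*sqrt(2) - 3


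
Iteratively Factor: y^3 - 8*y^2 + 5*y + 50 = (y - 5)*(y^2 - 3*y - 10) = (y - 5)*(y + 2)*(y - 5)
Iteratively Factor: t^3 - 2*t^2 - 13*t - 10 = (t - 5)*(t^2 + 3*t + 2) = (t - 5)*(t + 1)*(t + 2)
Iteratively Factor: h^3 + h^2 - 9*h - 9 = (h + 1)*(h^2 - 9) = (h + 1)*(h + 3)*(h - 3)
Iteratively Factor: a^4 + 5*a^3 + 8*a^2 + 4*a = (a + 1)*(a^3 + 4*a^2 + 4*a) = a*(a + 1)*(a^2 + 4*a + 4) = a*(a + 1)*(a + 2)*(a + 2)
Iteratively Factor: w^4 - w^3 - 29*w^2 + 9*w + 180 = (w - 3)*(w^3 + 2*w^2 - 23*w - 60) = (w - 3)*(w + 4)*(w^2 - 2*w - 15) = (w - 5)*(w - 3)*(w + 4)*(w + 3)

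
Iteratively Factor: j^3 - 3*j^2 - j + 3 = (j + 1)*(j^2 - 4*j + 3) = (j - 1)*(j + 1)*(j - 3)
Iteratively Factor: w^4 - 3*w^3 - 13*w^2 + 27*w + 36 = (w - 4)*(w^3 + w^2 - 9*w - 9) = (w - 4)*(w + 3)*(w^2 - 2*w - 3) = (w - 4)*(w + 1)*(w + 3)*(w - 3)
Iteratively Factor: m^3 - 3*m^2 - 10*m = (m - 5)*(m^2 + 2*m) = (m - 5)*(m + 2)*(m)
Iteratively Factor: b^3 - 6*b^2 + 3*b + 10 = (b - 2)*(b^2 - 4*b - 5) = (b - 5)*(b - 2)*(b + 1)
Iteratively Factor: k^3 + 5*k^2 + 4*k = (k + 4)*(k^2 + k) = (k + 1)*(k + 4)*(k)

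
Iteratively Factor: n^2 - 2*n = (n - 2)*(n)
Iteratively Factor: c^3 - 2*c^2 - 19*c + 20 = (c + 4)*(c^2 - 6*c + 5) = (c - 1)*(c + 4)*(c - 5)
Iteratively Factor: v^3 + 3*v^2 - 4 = (v + 2)*(v^2 + v - 2) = (v - 1)*(v + 2)*(v + 2)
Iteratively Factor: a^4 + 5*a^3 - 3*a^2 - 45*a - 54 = (a + 3)*(a^3 + 2*a^2 - 9*a - 18) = (a - 3)*(a + 3)*(a^2 + 5*a + 6) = (a - 3)*(a + 3)^2*(a + 2)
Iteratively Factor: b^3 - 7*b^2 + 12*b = (b - 4)*(b^2 - 3*b) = b*(b - 4)*(b - 3)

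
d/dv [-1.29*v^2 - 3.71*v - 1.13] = -2.58*v - 3.71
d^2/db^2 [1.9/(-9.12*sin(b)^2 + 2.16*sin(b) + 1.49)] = (-632.12544*sin(b)^4 + 112.28544*sin(b)^3 + 836.04864*sin(b)^2 - 218.45592*sin(b) + 69.36672)/(-9.12*sin(b)^2 + 2.16*sin(b) + 1.49)^3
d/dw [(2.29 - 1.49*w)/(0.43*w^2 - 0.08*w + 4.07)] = (0.6407*w^2 - 1.9694*w - 5.8811)/(0.1849*w^4 - 0.0688*w^3 + 3.5066*w^2 - 0.6512*w + 16.5649)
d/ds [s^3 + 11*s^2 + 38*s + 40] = 3*s^2 + 22*s + 38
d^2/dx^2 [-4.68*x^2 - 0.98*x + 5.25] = -9.36000000000000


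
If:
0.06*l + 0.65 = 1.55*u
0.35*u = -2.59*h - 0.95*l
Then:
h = 3.97361647361647 - 9.61068211068211*u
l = 25.8333333333333*u - 10.8333333333333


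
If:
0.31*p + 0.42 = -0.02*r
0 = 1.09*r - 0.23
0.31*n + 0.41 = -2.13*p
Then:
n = 8.08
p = -1.37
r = 0.21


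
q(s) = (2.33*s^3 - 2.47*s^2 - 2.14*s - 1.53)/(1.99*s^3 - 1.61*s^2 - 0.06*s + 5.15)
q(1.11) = -0.65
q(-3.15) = 1.26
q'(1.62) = 1.07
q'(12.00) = 0.00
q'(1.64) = 1.07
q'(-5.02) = 0.01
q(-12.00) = 1.19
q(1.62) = -0.17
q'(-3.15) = 0.07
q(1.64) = -0.15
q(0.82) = -0.72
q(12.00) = 1.13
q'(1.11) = 0.58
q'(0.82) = -0.11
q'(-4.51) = 0.02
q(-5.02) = 1.21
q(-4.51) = 1.22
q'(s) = (-5.97*s^2 + 3.22*s + 0.06)*(2.33*s^3 - 2.47*s^2 - 2.14*s - 1.53)/(1.99*s^3 - 1.61*s^2 - 0.06*s + 5.15)^2 + (6.99*s^2 - 4.94*s - 2.14)/(1.99*s^3 - 1.61*s^2 - 0.06*s + 5.15) = (1.164*s^4 + 8.2376*s^3 + 41.8354*s^2 - 30.3676*s - 11.1128)/(3.9601*s^6 - 6.4078*s^5 + 2.3533*s^4 + 20.6902*s^3 - 16.5794*s^2 - 0.618*s + 26.5225)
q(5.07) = 1.02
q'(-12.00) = 0.00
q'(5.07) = 0.06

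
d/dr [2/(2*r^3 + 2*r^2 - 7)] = 4*r*(-3*r - 2)/(2*r^3 + 2*r^2 - 7)^2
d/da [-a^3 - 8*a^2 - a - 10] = -3*a^2 - 16*a - 1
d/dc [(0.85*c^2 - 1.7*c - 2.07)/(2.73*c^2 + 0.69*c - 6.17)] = (5.2275*c^2 + 0.8132*c + 11.9173)/(7.4529*c^4 + 3.7674*c^3 - 33.2121*c^2 - 8.5146*c + 38.0689)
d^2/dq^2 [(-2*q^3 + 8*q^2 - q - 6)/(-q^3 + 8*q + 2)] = 2*(-8*q^6 + 51*q^5 - 132*q^4 + 24*q^3 - 36*q^2 + 60*q + 336)/(q^9 - 24*q^7 - 6*q^6 + 192*q^5 + 96*q^4 - 500*q^3 - 384*q^2 - 96*q - 8)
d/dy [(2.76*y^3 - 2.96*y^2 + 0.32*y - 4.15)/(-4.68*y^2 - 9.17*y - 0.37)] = (-12.9168*y^4 - 50.6184*y^3 + 25.5772*y^2 - 36.6536*y - 38.1739)/(21.9024*y^4 + 85.8312*y^3 + 87.5521*y^2 + 6.7858*y + 0.1369)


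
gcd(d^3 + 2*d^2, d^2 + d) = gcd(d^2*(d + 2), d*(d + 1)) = d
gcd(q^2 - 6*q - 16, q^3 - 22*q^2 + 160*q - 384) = q - 8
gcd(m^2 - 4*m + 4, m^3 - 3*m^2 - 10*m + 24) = m - 2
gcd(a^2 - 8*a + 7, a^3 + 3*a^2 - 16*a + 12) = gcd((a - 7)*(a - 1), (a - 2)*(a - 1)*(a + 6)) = a - 1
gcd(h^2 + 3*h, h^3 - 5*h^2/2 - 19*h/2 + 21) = h + 3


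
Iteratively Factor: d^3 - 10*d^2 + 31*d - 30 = (d - 5)*(d^2 - 5*d + 6) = (d - 5)*(d - 2)*(d - 3)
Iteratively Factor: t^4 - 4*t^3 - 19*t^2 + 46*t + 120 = (t - 5)*(t^3 + t^2 - 14*t - 24) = (t - 5)*(t - 4)*(t^2 + 5*t + 6) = (t - 5)*(t - 4)*(t + 3)*(t + 2)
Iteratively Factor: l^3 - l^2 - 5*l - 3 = (l + 1)*(l^2 - 2*l - 3) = (l - 3)*(l + 1)*(l + 1)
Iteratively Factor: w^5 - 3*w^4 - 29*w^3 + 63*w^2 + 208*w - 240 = (w + 4)*(w^4 - 7*w^3 - w^2 + 67*w - 60) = (w - 4)*(w + 4)*(w^3 - 3*w^2 - 13*w + 15) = (w - 4)*(w - 1)*(w + 4)*(w^2 - 2*w - 15) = (w - 4)*(w - 1)*(w + 3)*(w + 4)*(w - 5)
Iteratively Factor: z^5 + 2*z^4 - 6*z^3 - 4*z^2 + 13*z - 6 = (z - 1)*(z^4 + 3*z^3 - 3*z^2 - 7*z + 6) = (z - 1)^2*(z^3 + 4*z^2 + z - 6) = (z - 1)^2*(z + 3)*(z^2 + z - 2) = (z - 1)^3*(z + 3)*(z + 2)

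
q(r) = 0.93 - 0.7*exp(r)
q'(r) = -0.7*exp(r)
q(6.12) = -317.48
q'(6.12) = -318.41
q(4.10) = -41.31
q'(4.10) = -42.24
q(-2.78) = 0.89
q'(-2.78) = -0.04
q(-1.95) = 0.83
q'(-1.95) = -0.10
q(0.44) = -0.16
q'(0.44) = -1.09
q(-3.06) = 0.90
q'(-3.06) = -0.03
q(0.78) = -0.60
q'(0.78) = -1.53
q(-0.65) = 0.56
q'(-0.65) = -0.37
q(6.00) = -281.47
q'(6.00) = -282.40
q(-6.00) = 0.93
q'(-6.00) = 0.00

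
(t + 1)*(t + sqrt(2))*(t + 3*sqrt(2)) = t^3 + t^2 + 4*sqrt(2)*t^2 + 4*sqrt(2)*t + 6*t + 6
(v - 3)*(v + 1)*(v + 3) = v^3 + v^2 - 9*v - 9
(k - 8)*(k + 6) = k^2 - 2*k - 48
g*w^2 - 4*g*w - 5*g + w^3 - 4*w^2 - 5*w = (g + w)*(w - 5)*(w + 1)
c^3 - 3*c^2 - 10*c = c*(c - 5)*(c + 2)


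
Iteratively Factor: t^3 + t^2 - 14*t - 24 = (t - 4)*(t^2 + 5*t + 6) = (t - 4)*(t + 3)*(t + 2)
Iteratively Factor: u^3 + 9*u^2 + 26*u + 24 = (u + 3)*(u^2 + 6*u + 8) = (u + 2)*(u + 3)*(u + 4)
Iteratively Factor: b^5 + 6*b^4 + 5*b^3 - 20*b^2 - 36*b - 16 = (b + 2)*(b^4 + 4*b^3 - 3*b^2 - 14*b - 8) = (b + 1)*(b + 2)*(b^3 + 3*b^2 - 6*b - 8) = (b - 2)*(b + 1)*(b + 2)*(b^2 + 5*b + 4) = (b - 2)*(b + 1)*(b + 2)*(b + 4)*(b + 1)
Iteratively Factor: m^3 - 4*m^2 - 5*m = (m - 5)*(m^2 + m) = (m - 5)*(m + 1)*(m)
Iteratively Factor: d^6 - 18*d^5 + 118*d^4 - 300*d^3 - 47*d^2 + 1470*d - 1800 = (d - 5)*(d^5 - 13*d^4 + 53*d^3 - 35*d^2 - 222*d + 360) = (d - 5)*(d - 3)*(d^4 - 10*d^3 + 23*d^2 + 34*d - 120) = (d - 5)*(d - 4)*(d - 3)*(d^3 - 6*d^2 - d + 30) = (d - 5)*(d - 4)*(d - 3)^2*(d^2 - 3*d - 10) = (d - 5)*(d - 4)*(d - 3)^2*(d + 2)*(d - 5)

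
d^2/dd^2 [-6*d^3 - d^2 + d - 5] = -36*d - 2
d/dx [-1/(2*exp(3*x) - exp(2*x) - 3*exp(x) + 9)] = (6*exp(2*x) - 2*exp(x) - 3)*exp(x)/(2*exp(3*x) - exp(2*x) - 3*exp(x) + 9)^2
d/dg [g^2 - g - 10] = 2*g - 1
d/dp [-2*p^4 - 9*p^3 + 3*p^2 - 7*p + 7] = -8*p^3 - 27*p^2 + 6*p - 7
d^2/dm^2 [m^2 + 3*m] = 2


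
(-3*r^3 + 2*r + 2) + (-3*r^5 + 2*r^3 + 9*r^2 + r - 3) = -3*r^5 - r^3 + 9*r^2 + 3*r - 1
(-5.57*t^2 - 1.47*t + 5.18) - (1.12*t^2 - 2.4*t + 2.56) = -6.69*t^2 + 0.93*t + 2.62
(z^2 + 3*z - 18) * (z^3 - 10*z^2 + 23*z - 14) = z^5 - 7*z^4 - 25*z^3 + 235*z^2 - 456*z + 252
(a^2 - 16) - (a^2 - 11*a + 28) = 11*a - 44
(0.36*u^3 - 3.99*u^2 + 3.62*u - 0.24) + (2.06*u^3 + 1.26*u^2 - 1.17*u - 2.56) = 2.42*u^3 - 2.73*u^2 + 2.45*u - 2.8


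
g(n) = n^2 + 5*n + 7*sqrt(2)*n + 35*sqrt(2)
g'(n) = 2*n + 5 + 7*sqrt(2)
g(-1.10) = 34.32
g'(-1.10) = 12.70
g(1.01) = 65.57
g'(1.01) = 16.92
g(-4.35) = 3.61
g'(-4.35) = 6.20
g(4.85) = 145.28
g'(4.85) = 24.60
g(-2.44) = 19.10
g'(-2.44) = 10.02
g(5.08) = 150.99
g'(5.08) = 25.06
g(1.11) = 67.27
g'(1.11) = 17.12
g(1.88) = 81.04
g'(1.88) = 18.66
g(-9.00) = -3.60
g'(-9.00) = -3.10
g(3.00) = 103.20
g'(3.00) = 20.90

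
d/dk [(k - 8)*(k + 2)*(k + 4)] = 3*k^2 - 4*k - 40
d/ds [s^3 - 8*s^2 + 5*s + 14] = 3*s^2 - 16*s + 5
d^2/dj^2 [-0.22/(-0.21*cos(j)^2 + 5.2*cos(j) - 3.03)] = (-0.038808*(1 - cos(j)^2)^2 + 0.72072*cos(j)^3 - 5.40826*cos(j)^2 - 4.90776*cos(j) + 11.656436)/(0.21*cos(j)^2 - 5.2*cos(j) + 3.03)^3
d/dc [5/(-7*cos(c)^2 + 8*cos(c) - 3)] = 10*(4 - 7*cos(c))*sin(c)/(7*cos(c)^2 - 8*cos(c) + 3)^2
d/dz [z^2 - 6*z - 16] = 2*z - 6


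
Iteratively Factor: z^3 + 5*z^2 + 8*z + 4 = (z + 2)*(z^2 + 3*z + 2) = (z + 2)^2*(z + 1)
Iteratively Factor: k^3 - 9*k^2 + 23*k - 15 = (k - 1)*(k^2 - 8*k + 15) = (k - 3)*(k - 1)*(k - 5)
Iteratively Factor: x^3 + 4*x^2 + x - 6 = (x - 1)*(x^2 + 5*x + 6) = (x - 1)*(x + 2)*(x + 3)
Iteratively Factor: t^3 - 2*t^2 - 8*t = (t - 4)*(t^2 + 2*t) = (t - 4)*(t + 2)*(t)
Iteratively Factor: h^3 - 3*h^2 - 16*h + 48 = (h + 4)*(h^2 - 7*h + 12) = (h - 4)*(h + 4)*(h - 3)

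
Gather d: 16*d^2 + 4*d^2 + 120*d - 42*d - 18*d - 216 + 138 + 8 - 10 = 20*d^2 + 60*d - 80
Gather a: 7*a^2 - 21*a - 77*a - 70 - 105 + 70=7*a^2 - 98*a - 105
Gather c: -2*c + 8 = 8 - 2*c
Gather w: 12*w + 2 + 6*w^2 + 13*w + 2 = 6*w^2 + 25*w + 4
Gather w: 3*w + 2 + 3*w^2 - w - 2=3*w^2 + 2*w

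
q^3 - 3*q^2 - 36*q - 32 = (q - 8)*(q + 1)*(q + 4)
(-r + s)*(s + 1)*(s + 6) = -r*s^2 - 7*r*s - 6*r + s^3 + 7*s^2 + 6*s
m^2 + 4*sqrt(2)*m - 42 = (m - 3*sqrt(2))*(m + 7*sqrt(2))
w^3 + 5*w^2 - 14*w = w*(w - 2)*(w + 7)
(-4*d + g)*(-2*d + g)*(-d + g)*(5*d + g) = -40*d^4 + 62*d^3*g - 21*d^2*g^2 - 2*d*g^3 + g^4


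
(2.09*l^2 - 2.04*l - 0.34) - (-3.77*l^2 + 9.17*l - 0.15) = 5.86*l^2 - 11.21*l - 0.19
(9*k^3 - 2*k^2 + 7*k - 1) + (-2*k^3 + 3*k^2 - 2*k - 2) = 7*k^3 + k^2 + 5*k - 3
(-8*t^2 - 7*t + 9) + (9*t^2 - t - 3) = t^2 - 8*t + 6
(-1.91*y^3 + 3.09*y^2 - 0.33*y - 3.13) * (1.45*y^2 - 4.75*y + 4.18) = -2.7695*y^5 + 13.553*y^4 - 23.1398*y^3 + 9.9452*y^2 + 13.4881*y - 13.0834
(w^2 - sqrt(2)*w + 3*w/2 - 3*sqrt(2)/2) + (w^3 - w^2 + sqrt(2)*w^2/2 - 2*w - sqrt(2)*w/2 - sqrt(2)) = w^3 + sqrt(2)*w^2/2 - 3*sqrt(2)*w/2 - w/2 - 5*sqrt(2)/2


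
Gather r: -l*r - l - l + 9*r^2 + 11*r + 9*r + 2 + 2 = -2*l + 9*r^2 + r*(20 - l) + 4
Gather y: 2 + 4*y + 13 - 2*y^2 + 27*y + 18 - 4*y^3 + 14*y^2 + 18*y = -4*y^3 + 12*y^2 + 49*y + 33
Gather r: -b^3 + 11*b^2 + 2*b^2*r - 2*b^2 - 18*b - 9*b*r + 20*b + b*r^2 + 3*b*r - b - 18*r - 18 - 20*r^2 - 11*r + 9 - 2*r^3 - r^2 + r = -b^3 + 9*b^2 + b - 2*r^3 + r^2*(b - 21) + r*(2*b^2 - 6*b - 28) - 9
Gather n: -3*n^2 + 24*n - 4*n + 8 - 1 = -3*n^2 + 20*n + 7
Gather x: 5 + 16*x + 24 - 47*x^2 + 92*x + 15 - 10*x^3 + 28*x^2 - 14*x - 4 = -10*x^3 - 19*x^2 + 94*x + 40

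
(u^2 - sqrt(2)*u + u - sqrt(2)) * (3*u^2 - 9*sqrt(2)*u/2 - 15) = 3*u^4 - 15*sqrt(2)*u^3/2 + 3*u^3 - 15*sqrt(2)*u^2/2 - 6*u^2 - 6*u + 15*sqrt(2)*u + 15*sqrt(2)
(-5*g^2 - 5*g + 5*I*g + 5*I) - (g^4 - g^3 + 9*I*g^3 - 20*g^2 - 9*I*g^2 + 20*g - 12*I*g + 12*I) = -g^4 + g^3 - 9*I*g^3 + 15*g^2 + 9*I*g^2 - 25*g + 17*I*g - 7*I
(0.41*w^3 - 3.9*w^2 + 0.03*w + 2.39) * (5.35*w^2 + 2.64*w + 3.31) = 2.1935*w^5 - 19.7826*w^4 - 8.7784*w^3 - 0.0433000000000005*w^2 + 6.4089*w + 7.9109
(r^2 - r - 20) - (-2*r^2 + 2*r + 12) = 3*r^2 - 3*r - 32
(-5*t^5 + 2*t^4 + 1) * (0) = 0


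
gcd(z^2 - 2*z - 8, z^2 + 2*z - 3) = 1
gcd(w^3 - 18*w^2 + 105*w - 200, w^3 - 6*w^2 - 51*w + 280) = w^2 - 13*w + 40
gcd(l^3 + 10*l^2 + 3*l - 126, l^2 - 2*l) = 1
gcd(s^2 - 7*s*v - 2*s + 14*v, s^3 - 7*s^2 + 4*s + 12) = s - 2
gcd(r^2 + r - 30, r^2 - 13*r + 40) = r - 5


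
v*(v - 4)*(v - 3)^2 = v^4 - 10*v^3 + 33*v^2 - 36*v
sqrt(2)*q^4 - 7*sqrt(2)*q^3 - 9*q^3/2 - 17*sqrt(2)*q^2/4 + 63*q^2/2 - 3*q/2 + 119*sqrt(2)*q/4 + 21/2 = (q - 7)*(q - 3*sqrt(2))*(q + sqrt(2)/2)*(sqrt(2)*q + 1/2)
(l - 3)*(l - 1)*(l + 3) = l^3 - l^2 - 9*l + 9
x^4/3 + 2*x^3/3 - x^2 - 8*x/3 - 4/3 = (x/3 + 1/3)*(x - 2)*(x + 1)*(x + 2)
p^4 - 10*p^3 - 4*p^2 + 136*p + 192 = (p - 8)*(p - 6)*(p + 2)^2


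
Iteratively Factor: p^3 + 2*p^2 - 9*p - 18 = (p - 3)*(p^2 + 5*p + 6) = (p - 3)*(p + 3)*(p + 2)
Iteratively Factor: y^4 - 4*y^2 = (y)*(y^3 - 4*y) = y*(y - 2)*(y^2 + 2*y) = y^2*(y - 2)*(y + 2)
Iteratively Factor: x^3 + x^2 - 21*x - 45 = (x - 5)*(x^2 + 6*x + 9) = (x - 5)*(x + 3)*(x + 3)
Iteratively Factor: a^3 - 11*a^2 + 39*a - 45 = (a - 3)*(a^2 - 8*a + 15) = (a - 3)^2*(a - 5)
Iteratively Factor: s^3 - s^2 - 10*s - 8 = (s + 1)*(s^2 - 2*s - 8) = (s + 1)*(s + 2)*(s - 4)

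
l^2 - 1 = (l - 1)*(l + 1)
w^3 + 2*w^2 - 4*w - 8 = (w - 2)*(w + 2)^2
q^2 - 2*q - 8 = (q - 4)*(q + 2)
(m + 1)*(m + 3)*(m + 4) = m^3 + 8*m^2 + 19*m + 12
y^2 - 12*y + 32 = (y - 8)*(y - 4)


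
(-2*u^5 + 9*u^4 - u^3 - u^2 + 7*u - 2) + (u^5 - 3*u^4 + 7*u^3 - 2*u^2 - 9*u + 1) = -u^5 + 6*u^4 + 6*u^3 - 3*u^2 - 2*u - 1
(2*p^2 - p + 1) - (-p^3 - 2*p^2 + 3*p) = p^3 + 4*p^2 - 4*p + 1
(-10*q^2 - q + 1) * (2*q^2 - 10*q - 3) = -20*q^4 + 98*q^3 + 42*q^2 - 7*q - 3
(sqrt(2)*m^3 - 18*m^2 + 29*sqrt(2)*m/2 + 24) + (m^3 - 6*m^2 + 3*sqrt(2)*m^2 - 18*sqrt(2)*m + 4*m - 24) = m^3 + sqrt(2)*m^3 - 24*m^2 + 3*sqrt(2)*m^2 - 7*sqrt(2)*m/2 + 4*m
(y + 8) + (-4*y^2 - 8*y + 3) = -4*y^2 - 7*y + 11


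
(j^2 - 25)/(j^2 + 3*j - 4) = (j^2 - 25)/(j^2 + 3*j - 4)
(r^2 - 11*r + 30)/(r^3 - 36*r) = (r - 5)/(r*(r + 6))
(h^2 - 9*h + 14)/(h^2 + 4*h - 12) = (h - 7)/(h + 6)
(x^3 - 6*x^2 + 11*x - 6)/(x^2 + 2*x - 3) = (x^2 - 5*x + 6)/(x + 3)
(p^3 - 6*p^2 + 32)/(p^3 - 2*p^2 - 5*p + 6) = (p^2 - 8*p + 16)/(p^2 - 4*p + 3)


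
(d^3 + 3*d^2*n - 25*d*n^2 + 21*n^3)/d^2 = d + 3*n - 25*n^2/d + 21*n^3/d^2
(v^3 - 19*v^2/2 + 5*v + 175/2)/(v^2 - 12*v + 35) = v + 5/2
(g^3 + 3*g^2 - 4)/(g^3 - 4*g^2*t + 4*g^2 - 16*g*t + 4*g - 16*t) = (1 - g)/(-g + 4*t)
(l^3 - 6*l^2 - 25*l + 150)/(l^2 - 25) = l - 6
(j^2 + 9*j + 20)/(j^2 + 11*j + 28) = (j + 5)/(j + 7)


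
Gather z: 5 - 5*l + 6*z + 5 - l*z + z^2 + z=-5*l + z^2 + z*(7 - l) + 10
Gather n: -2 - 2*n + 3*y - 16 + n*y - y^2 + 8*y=n*(y - 2) - y^2 + 11*y - 18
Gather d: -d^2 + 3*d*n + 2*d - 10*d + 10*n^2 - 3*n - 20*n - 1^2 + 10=-d^2 + d*(3*n - 8) + 10*n^2 - 23*n + 9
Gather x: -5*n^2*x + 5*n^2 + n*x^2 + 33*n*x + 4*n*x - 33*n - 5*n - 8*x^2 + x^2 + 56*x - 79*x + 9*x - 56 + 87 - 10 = 5*n^2 - 38*n + x^2*(n - 7) + x*(-5*n^2 + 37*n - 14) + 21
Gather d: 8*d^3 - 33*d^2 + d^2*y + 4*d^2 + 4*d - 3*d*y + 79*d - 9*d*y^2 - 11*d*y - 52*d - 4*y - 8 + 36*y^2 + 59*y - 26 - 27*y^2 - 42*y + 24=8*d^3 + d^2*(y - 29) + d*(-9*y^2 - 14*y + 31) + 9*y^2 + 13*y - 10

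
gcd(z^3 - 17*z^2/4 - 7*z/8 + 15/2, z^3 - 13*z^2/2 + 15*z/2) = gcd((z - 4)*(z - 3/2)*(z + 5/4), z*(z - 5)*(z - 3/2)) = z - 3/2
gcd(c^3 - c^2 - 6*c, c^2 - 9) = c - 3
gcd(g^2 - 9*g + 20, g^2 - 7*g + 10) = g - 5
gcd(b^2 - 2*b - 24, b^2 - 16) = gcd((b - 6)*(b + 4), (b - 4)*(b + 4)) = b + 4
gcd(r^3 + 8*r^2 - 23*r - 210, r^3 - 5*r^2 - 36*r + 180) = r^2 + r - 30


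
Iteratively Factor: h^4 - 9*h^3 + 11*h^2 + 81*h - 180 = (h - 3)*(h^3 - 6*h^2 - 7*h + 60) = (h - 3)*(h + 3)*(h^2 - 9*h + 20) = (h - 5)*(h - 3)*(h + 3)*(h - 4)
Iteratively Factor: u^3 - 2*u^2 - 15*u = (u)*(u^2 - 2*u - 15) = u*(u - 5)*(u + 3)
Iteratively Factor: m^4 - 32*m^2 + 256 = (m - 4)*(m^3 + 4*m^2 - 16*m - 64) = (m - 4)^2*(m^2 + 8*m + 16) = (m - 4)^2*(m + 4)*(m + 4)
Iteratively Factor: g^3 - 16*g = (g)*(g^2 - 16) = g*(g + 4)*(g - 4)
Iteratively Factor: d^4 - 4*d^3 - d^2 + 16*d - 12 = (d - 3)*(d^3 - d^2 - 4*d + 4) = (d - 3)*(d - 1)*(d^2 - 4) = (d - 3)*(d - 1)*(d + 2)*(d - 2)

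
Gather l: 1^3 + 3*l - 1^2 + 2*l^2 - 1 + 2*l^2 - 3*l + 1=4*l^2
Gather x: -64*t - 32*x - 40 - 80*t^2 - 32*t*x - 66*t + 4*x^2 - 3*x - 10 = -80*t^2 - 130*t + 4*x^2 + x*(-32*t - 35) - 50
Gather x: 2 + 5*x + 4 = 5*x + 6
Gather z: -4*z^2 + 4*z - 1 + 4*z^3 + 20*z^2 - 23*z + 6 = 4*z^3 + 16*z^2 - 19*z + 5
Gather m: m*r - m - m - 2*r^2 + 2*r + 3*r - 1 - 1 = m*(r - 2) - 2*r^2 + 5*r - 2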